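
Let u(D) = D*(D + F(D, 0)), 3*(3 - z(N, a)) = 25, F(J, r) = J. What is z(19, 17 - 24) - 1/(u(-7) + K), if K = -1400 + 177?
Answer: -5999/1125 ≈ -5.3324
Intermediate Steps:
z(N, a) = -16/3 (z(N, a) = 3 - ⅓*25 = 3 - 25/3 = -16/3)
u(D) = 2*D² (u(D) = D*(D + D) = D*(2*D) = 2*D²)
K = -1223
z(19, 17 - 24) - 1/(u(-7) + K) = -16/3 - 1/(2*(-7)² - 1223) = -16/3 - 1/(2*49 - 1223) = -16/3 - 1/(98 - 1223) = -16/3 - 1/(-1125) = -16/3 - 1*(-1/1125) = -16/3 + 1/1125 = -5999/1125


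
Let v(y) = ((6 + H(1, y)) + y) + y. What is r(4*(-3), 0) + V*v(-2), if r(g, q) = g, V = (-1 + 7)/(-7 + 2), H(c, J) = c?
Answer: -78/5 ≈ -15.600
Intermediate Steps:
V = -6/5 (V = 6/(-5) = 6*(-⅕) = -6/5 ≈ -1.2000)
v(y) = 7 + 2*y (v(y) = ((6 + 1) + y) + y = (7 + y) + y = 7 + 2*y)
r(4*(-3), 0) + V*v(-2) = 4*(-3) - 6*(7 + 2*(-2))/5 = -12 - 6*(7 - 4)/5 = -12 - 6/5*3 = -12 - 18/5 = -78/5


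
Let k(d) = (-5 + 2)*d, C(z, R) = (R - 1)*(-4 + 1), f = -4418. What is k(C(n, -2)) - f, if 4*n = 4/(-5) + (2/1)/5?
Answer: 4391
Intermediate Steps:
n = -1/10 (n = (4/(-5) + (2/1)/5)/4 = (4*(-1/5) + (2*1)*(1/5))/4 = (-4/5 + 2*(1/5))/4 = (-4/5 + 2/5)/4 = (1/4)*(-2/5) = -1/10 ≈ -0.10000)
C(z, R) = 3 - 3*R (C(z, R) = (-1 + R)*(-3) = 3 - 3*R)
k(d) = -3*d
k(C(n, -2)) - f = -3*(3 - 3*(-2)) - 1*(-4418) = -3*(3 + 6) + 4418 = -3*9 + 4418 = -27 + 4418 = 4391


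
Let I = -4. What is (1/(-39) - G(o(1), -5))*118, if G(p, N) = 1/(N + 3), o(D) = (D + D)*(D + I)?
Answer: 2183/39 ≈ 55.974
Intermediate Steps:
o(D) = 2*D*(-4 + D) (o(D) = (D + D)*(D - 4) = (2*D)*(-4 + D) = 2*D*(-4 + D))
G(p, N) = 1/(3 + N)
(1/(-39) - G(o(1), -5))*118 = (1/(-39) - 1/(3 - 5))*118 = (-1/39 - 1/(-2))*118 = (-1/39 - 1*(-½))*118 = (-1/39 + ½)*118 = (37/78)*118 = 2183/39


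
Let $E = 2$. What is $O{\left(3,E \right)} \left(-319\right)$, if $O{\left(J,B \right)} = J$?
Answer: $-957$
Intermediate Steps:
$O{\left(3,E \right)} \left(-319\right) = 3 \left(-319\right) = -957$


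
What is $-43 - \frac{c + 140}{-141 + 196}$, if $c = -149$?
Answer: $- \frac{2356}{55} \approx -42.836$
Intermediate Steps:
$-43 - \frac{c + 140}{-141 + 196} = -43 - \frac{-149 + 140}{-141 + 196} = -43 - - \frac{9}{55} = -43 + \frac{9}{55} = - \frac{2356}{55}$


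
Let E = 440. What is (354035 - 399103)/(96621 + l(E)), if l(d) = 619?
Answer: -11267/24310 ≈ -0.46347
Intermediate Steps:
(354035 - 399103)/(96621 + l(E)) = (354035 - 399103)/(96621 + 619) = -45068/97240 = -45068*1/97240 = -11267/24310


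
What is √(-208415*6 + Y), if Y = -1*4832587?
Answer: I*√6083077 ≈ 2466.4*I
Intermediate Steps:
Y = -4832587
√(-208415*6 + Y) = √(-208415*6 - 4832587) = √(-1250490 - 4832587) = √(-6083077) = I*√6083077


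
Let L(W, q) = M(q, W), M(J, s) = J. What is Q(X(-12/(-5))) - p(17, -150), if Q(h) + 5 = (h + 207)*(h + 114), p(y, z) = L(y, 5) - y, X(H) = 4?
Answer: 24905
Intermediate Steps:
L(W, q) = q
p(y, z) = 5 - y
Q(h) = -5 + (114 + h)*(207 + h) (Q(h) = -5 + (h + 207)*(h + 114) = -5 + (207 + h)*(114 + h) = -5 + (114 + h)*(207 + h))
Q(X(-12/(-5))) - p(17, -150) = (23593 + 4**2 + 321*4) - (5 - 1*17) = (23593 + 16 + 1284) - (5 - 17) = 24893 - 1*(-12) = 24893 + 12 = 24905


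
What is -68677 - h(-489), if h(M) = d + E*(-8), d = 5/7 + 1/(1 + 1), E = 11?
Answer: -960263/14 ≈ -68590.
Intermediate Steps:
d = 17/14 (d = 5*(1/7) + 1/2 = 5/7 + 1*(1/2) = 5/7 + 1/2 = 17/14 ≈ 1.2143)
h(M) = -1215/14 (h(M) = 17/14 + 11*(-8) = 17/14 - 88 = -1215/14)
-68677 - h(-489) = -68677 - 1*(-1215/14) = -68677 + 1215/14 = -960263/14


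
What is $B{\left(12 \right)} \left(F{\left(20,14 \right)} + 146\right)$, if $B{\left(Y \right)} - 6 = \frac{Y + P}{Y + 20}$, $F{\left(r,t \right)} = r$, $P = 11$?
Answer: $\frac{17845}{16} \approx 1115.3$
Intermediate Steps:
$B{\left(Y \right)} = 6 + \frac{11 + Y}{20 + Y}$ ($B{\left(Y \right)} = 6 + \frac{Y + 11}{Y + 20} = 6 + \frac{11 + Y}{20 + Y}$)
$B{\left(12 \right)} \left(F{\left(20,14 \right)} + 146\right) = \frac{131 + 7 \cdot 12}{20 + 12} \left(20 + 146\right) = \frac{131 + 84}{32} \cdot 166 = \frac{1}{32} \cdot 215 \cdot 166 = \frac{215}{32} \cdot 166 = \frac{17845}{16}$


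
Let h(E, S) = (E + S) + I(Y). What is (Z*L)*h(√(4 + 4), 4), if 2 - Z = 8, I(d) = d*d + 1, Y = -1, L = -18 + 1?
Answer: 612 + 204*√2 ≈ 900.50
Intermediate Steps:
L = -17
I(d) = 1 + d² (I(d) = d² + 1 = 1 + d²)
h(E, S) = 2 + E + S (h(E, S) = (E + S) + (1 + (-1)²) = (E + S) + (1 + 1) = (E + S) + 2 = 2 + E + S)
Z = -6 (Z = 2 - 1*8 = 2 - 8 = -6)
(Z*L)*h(√(4 + 4), 4) = (-6*(-17))*(2 + √(4 + 4) + 4) = 102*(2 + √8 + 4) = 102*(2 + 2*√2 + 4) = 102*(6 + 2*√2) = 612 + 204*√2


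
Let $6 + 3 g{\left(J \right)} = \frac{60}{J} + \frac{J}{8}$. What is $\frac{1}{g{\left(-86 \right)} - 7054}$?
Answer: $- \frac{516}{3642865} \approx -0.00014165$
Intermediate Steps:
$g{\left(J \right)} = -2 + \frac{20}{J} + \frac{J}{24}$ ($g{\left(J \right)} = -2 + \frac{\frac{60}{J} + \frac{J}{8}}{3} = -2 + \left(\frac{20}{J} + \frac{J}{24}\right) = -2 + \frac{20}{J} + \frac{J}{24}$)
$\frac{1}{g{\left(-86 \right)} - 7054} = \frac{1}{\left(-2 + \frac{20}{-86} + \frac{1}{24} \left(-86\right)\right) - 7054} = \frac{1}{\left(-2 + 20 \left(- \frac{1}{86}\right) - \frac{43}{12}\right) - 7054} = \frac{1}{\left(-2 - \frac{10}{43} - \frac{43}{12}\right) - 7054} = \frac{1}{- \frac{3001}{516} - 7054} = \frac{1}{- \frac{3642865}{516}} = - \frac{516}{3642865}$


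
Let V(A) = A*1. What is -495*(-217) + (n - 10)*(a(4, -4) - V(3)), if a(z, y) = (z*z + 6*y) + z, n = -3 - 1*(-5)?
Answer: 107471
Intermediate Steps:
n = 2 (n = -3 + 5 = 2)
V(A) = A
a(z, y) = z + z² + 6*y (a(z, y) = (z² + 6*y) + z = z + z² + 6*y)
-495*(-217) + (n - 10)*(a(4, -4) - V(3)) = -495*(-217) + (2 - 10)*((4 + 4² + 6*(-4)) - 1*3) = 107415 - 8*((4 + 16 - 24) - 3) = 107415 - 8*(-4 - 3) = 107415 - 8*(-7) = 107415 + 56 = 107471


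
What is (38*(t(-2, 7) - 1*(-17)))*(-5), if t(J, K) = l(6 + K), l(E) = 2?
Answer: -3610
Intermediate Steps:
t(J, K) = 2
(38*(t(-2, 7) - 1*(-17)))*(-5) = (38*(2 - 1*(-17)))*(-5) = (38*(2 + 17))*(-5) = (38*19)*(-5) = 722*(-5) = -3610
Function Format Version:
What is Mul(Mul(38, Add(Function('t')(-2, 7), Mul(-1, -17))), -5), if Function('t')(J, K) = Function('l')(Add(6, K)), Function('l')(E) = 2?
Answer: -3610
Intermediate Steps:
Function('t')(J, K) = 2
Mul(Mul(38, Add(Function('t')(-2, 7), Mul(-1, -17))), -5) = Mul(Mul(38, Add(2, Mul(-1, -17))), -5) = Mul(Mul(38, Add(2, 17)), -5) = Mul(Mul(38, 19), -5) = Mul(722, -5) = -3610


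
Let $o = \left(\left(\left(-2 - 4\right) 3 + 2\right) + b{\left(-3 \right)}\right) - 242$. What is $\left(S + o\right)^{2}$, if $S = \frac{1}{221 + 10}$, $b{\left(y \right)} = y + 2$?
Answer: $\frac{3579389584}{53361} \approx 67079.0$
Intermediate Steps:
$b{\left(y \right)} = 2 + y$
$S = \frac{1}{231} \approx 0.004329$
$o = -259$ ($o = \left(\left(\left(-2 - 4\right) 3 + 2\right) + \left(2 - 3\right)\right) - 242 = \left(\left(\left(-2 - 4\right) 3 + 2\right) - 1\right) - 242 = \left(\left(\left(-6\right) 3 + 2\right) - 1\right) - 242 = \left(\left(-18 + 2\right) - 1\right) - 242 = \left(-16 - 1\right) - 242 = -17 - 242 = -259$)
$\left(S + o\right)^{2} = \left(\frac{1}{231} - 259\right)^{2} = \left(- \frac{59828}{231}\right)^{2} = \frac{3579389584}{53361}$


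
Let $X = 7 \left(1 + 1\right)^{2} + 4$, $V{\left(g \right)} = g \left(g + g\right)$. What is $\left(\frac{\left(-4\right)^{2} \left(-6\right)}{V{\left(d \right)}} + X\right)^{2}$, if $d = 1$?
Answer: $256$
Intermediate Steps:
$V{\left(g \right)} = 2 g^{2}$ ($V{\left(g \right)} = g 2 g = 2 g^{2}$)
$X = 32$ ($X = 7 \cdot 2^{2} + 4 = 7 \cdot 4 + 4 = 28 + 4 = 32$)
$\left(\frac{\left(-4\right)^{2} \left(-6\right)}{V{\left(d \right)}} + X\right)^{2} = \left(\frac{\left(-4\right)^{2} \left(-6\right)}{2 \cdot 1^{2}} + 32\right)^{2} = \left(\frac{16 \left(-6\right)}{2 \cdot 1} + 32\right)^{2} = \left(- \frac{96}{2} + 32\right)^{2} = \left(\left(-96\right) \frac{1}{2} + 32\right)^{2} = \left(-48 + 32\right)^{2} = \left(-16\right)^{2} = 256$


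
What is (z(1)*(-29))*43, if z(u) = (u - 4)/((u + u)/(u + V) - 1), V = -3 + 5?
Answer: -11223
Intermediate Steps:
V = 2
z(u) = (-4 + u)/(-1 + 2*u/(2 + u)) (z(u) = (u - 4)/((u + u)/(u + 2) - 1) = (-4 + u)/((2*u)/(2 + u) - 1) = (-4 + u)/(2*u/(2 + u) - 1) = (-4 + u)/(-1 + 2*u/(2 + u)))
(z(1)*(-29))*43 = (((-8 + 1² - 2*1)/(-2 + 1))*(-29))*43 = (((-8 + 1 - 2)/(-1))*(-29))*43 = (-1*(-9)*(-29))*43 = (9*(-29))*43 = -261*43 = -11223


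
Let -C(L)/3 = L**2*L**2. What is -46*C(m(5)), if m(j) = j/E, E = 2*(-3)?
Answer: 14375/216 ≈ 66.551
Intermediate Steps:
E = -6
m(j) = -j/6 (m(j) = j/(-6) = j*(-1/6) = -j/6)
C(L) = -3*L**4 (C(L) = -3*L**2*L**2 = -3*L**4)
-46*C(m(5)) = -(-138)*(-1/6*5)**4 = -(-138)*(-5/6)**4 = -(-138)*625/1296 = -46*(-625/432) = 14375/216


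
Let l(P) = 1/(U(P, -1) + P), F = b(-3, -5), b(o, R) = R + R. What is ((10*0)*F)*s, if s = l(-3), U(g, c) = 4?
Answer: 0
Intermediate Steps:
b(o, R) = 2*R
F = -10 (F = 2*(-5) = -10)
l(P) = 1/(4 + P)
s = 1 (s = 1/(4 - 3) = 1/1 = 1)
((10*0)*F)*s = ((10*0)*(-10))*1 = (0*(-10))*1 = 0*1 = 0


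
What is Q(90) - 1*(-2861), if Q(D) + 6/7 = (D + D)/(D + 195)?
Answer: 380483/133 ≈ 2860.8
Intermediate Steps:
Q(D) = -6/7 + 2*D/(195 + D) (Q(D) = -6/7 + (D + D)/(D + 195) = -6/7 + (2*D)/(195 + D) = -6/7 + 2*D/(195 + D))
Q(90) - 1*(-2861) = 2*(-585 + 4*90)/(7*(195 + 90)) - 1*(-2861) = (2/7)*(-585 + 360)/285 + 2861 = (2/7)*(1/285)*(-225) + 2861 = -30/133 + 2861 = 380483/133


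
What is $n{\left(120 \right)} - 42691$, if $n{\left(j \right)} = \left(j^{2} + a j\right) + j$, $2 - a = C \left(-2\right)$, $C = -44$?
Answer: $-38491$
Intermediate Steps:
$a = -86$ ($a = 2 - \left(-44\right) \left(-2\right) = 2 - 88 = -86$)
$n{\left(j \right)} = j^{2} - 85 j$ ($n{\left(j \right)} = \left(j^{2} - 86 j\right) + j = j^{2} - 85 j$)
$n{\left(120 \right)} - 42691 = 120 \left(-85 + 120\right) - 42691 = 120 \cdot 35 - 42691 = 4200 - 42691 = -38491$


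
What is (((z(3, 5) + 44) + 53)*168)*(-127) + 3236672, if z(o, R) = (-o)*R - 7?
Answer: 1636472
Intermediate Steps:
z(o, R) = -7 - R*o (z(o, R) = -R*o - 7 = -7 - R*o)
(((z(3, 5) + 44) + 53)*168)*(-127) + 3236672 = ((((-7 - 1*5*3) + 44) + 53)*168)*(-127) + 3236672 = ((((-7 - 15) + 44) + 53)*168)*(-127) + 3236672 = (((-22 + 44) + 53)*168)*(-127) + 3236672 = ((22 + 53)*168)*(-127) + 3236672 = (75*168)*(-127) + 3236672 = 12600*(-127) + 3236672 = -1600200 + 3236672 = 1636472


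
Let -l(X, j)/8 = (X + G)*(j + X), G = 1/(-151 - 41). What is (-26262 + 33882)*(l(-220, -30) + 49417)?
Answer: -2976321835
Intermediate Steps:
G = -1/192 (G = 1/(-192) = -1/192 ≈ -0.0052083)
l(X, j) = -8*(-1/192 + X)*(X + j) (l(X, j) = -8*(X - 1/192)*(j + X) = -8*(-1/192 + X)*(X + j))
(-26262 + 33882)*(l(-220, -30) + 49417) = (-26262 + 33882)*((-8*(-220)² + (1/24)*(-220) + (1/24)*(-30) - 8*(-220)*(-30)) + 49417) = 7620*((-8*48400 - 55/6 - 5/4 - 52800) + 49417) = 7620*((-387200 - 55/6 - 5/4 - 52800) + 49417) = 7620*(-5280125/12 + 49417) = 7620*(-4687121/12) = -2976321835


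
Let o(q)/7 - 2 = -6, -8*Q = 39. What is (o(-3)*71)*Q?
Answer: 19383/2 ≈ 9691.5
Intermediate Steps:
Q = -39/8 (Q = -⅛*39 = -39/8 ≈ -4.8750)
o(q) = -28 (o(q) = 14 + 7*(-6) = 14 - 42 = -28)
(o(-3)*71)*Q = -28*71*(-39/8) = -1988*(-39/8) = 19383/2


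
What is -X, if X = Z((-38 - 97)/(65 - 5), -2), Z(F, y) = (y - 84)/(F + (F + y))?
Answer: -172/13 ≈ -13.231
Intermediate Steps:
Z(F, y) = (-84 + y)/(y + 2*F)
X = 172/13 (X = (-84 - 2)/(-2 + 2*((-38 - 97)/(65 - 5))) = -86/(-2 + 2*(-135/60)) = -86/(-2 + 2*(-135*1/60)) = -86/(-2 + 2*(-9/4)) = -86/(-2 - 9/2) = -86/(-13/2) = -2/13*(-86) = 172/13 ≈ 13.231)
-X = -1*172/13 = -172/13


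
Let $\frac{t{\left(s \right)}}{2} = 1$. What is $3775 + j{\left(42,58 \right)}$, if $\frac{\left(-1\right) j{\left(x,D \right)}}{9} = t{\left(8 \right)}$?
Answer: $3757$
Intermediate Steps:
$t{\left(s \right)} = 2$ ($t{\left(s \right)} = 2 \cdot 1 = 2$)
$j{\left(x,D \right)} = -18$ ($j{\left(x,D \right)} = \left(-9\right) 2 = -18$)
$3775 + j{\left(42,58 \right)} = 3775 - 18 = 3757$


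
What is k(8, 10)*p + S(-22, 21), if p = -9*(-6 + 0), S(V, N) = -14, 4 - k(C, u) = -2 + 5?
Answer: 40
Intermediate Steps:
k(C, u) = 1 (k(C, u) = 4 - (-2 + 5) = 4 - 1*3 = 4 - 3 = 1)
p = 54 (p = -9*(-6) = 54)
k(8, 10)*p + S(-22, 21) = 1*54 - 14 = 54 - 14 = 40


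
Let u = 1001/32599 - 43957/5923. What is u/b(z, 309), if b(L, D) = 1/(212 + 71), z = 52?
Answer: -57692595080/27583411 ≈ -2091.6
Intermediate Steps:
b(L, D) = 1/283
u = -203860760/27583411 (u = 1001*(1/32599) - 43957*1/5923 = 143/4657 - 43957/5923 = -203860760/27583411 ≈ -7.3907)
u/b(z, 309) = -203860760/(27583411*1/283) = -203860760/27583411*283 = -57692595080/27583411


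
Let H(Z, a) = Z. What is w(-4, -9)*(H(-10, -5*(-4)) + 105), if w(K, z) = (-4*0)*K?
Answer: 0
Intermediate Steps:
w(K, z) = 0 (w(K, z) = 0*K = 0)
w(-4, -9)*(H(-10, -5*(-4)) + 105) = 0*(-10 + 105) = 0*95 = 0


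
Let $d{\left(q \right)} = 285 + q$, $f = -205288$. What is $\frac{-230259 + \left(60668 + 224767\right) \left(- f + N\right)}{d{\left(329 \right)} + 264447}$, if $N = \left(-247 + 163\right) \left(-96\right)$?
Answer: $\frac{60897897861}{265061} \approx 2.2975 \cdot 10^{5}$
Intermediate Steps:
$N = 8064$ ($N = \left(-84\right) \left(-96\right) = 8064$)
$\frac{-230259 + \left(60668 + 224767\right) \left(- f + N\right)}{d{\left(329 \right)} + 264447} = \frac{-230259 + \left(60668 + 224767\right) \left(\left(-1\right) \left(-205288\right) + 8064\right)}{\left(285 + 329\right) + 264447} = \frac{-230259 + 285435 \left(205288 + 8064\right)}{614 + 264447} = \frac{-230259 + 285435 \cdot 213352}{265061} = \left(-230259 + 60898128120\right) \frac{1}{265061} = 60897897861 \cdot \frac{1}{265061} = \frac{60897897861}{265061}$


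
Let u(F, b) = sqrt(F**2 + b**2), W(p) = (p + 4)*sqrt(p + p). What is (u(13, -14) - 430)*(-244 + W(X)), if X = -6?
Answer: 4*(61 + I*sqrt(3))*(430 - sqrt(365)) ≈ 1.0026e+5 + 2846.8*I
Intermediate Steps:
W(p) = sqrt(2)*sqrt(p)*(4 + p) (W(p) = (4 + p)*sqrt(2*p) = (4 + p)*(sqrt(2)*sqrt(p)) = sqrt(2)*sqrt(p)*(4 + p))
(u(13, -14) - 430)*(-244 + W(X)) = (sqrt(13**2 + (-14)**2) - 430)*(-244 + sqrt(2)*sqrt(-6)*(4 - 6)) = (sqrt(169 + 196) - 430)*(-244 + sqrt(2)*(I*sqrt(6))*(-2)) = (sqrt(365) - 430)*(-244 - 4*I*sqrt(3)) = (-430 + sqrt(365))*(-244 - 4*I*sqrt(3))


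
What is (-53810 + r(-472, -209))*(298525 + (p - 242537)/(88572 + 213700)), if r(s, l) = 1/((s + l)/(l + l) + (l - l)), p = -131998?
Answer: -103331324367453715/6432726 ≈ -1.6063e+10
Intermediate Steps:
r(s, l) = 2*l/(l + s) (r(s, l) = 1/((l + s)/((2*l)) + 0) = 1/((l + s)*(1/(2*l)) + 0) = 1/((l + s)/(2*l) + 0) = 1/((l + s)/(2*l)) = 2*l/(l + s))
(-53810 + r(-472, -209))*(298525 + (p - 242537)/(88572 + 213700)) = (-53810 + 2*(-209)/(-209 - 472))*(298525 + (-131998 - 242537)/(88572 + 213700)) = (-53810 + 2*(-209)/(-681))*(298525 - 374535/302272) = (-53810 + 2*(-209)*(-1/681))*(298525 - 374535*1/302272) = (-53810 + 418/681)*(298525 - 374535/302272) = -36644192/681*90235374265/302272 = -103331324367453715/6432726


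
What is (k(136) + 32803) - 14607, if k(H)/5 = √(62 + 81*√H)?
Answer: 18196 + 5*√(62 + 162*√34) ≈ 18355.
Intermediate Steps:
k(H) = 5*√(62 + 81*√H)
(k(136) + 32803) - 14607 = (5*√(62 + 81*√136) + 32803) - 14607 = (5*√(62 + 81*(2*√34)) + 32803) - 14607 = (5*√(62 + 162*√34) + 32803) - 14607 = (32803 + 5*√(62 + 162*√34)) - 14607 = 18196 + 5*√(62 + 162*√34)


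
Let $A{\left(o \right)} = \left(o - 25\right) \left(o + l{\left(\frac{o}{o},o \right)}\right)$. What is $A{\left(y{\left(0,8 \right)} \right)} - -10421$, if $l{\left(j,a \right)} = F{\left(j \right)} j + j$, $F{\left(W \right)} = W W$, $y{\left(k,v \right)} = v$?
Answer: $10251$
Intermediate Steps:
$F{\left(W \right)} = W^{2}$
$l{\left(j,a \right)} = j + j^{3}$ ($l{\left(j,a \right)} = j^{2} j + j = j^{3} + j = j + j^{3}$)
$A{\left(o \right)} = \left(-25 + o\right) \left(2 + o\right)$ ($A{\left(o \right)} = \left(o - 25\right) \left(o + \left(\frac{o}{o} + \left(\frac{o}{o}\right)^{3}\right)\right) = \left(-25 + o\right) \left(o + \left(1 + 1^{3}\right)\right) = \left(-25 + o\right) \left(o + \left(1 + 1\right)\right) = \left(-25 + o\right) \left(o + 2\right) = \left(-25 + o\right) \left(2 + o\right)$)
$A{\left(y{\left(0,8 \right)} \right)} - -10421 = \left(-50 + 8^{2} - 184\right) - -10421 = \left(-50 + 64 - 184\right) + 10421 = -170 + 10421 = 10251$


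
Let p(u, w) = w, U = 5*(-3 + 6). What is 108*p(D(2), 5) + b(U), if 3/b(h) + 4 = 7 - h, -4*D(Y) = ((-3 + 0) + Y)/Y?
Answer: 2159/4 ≈ 539.75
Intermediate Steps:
D(Y) = -(-3 + Y)/(4*Y) (D(Y) = -((-3 + 0) + Y)/(4*Y) = -(-3 + Y)/(4*Y))
U = 15 (U = 5*3 = 15)
b(h) = 3/(3 - h) (b(h) = 3/(-4 + (7 - h)) = 3/(3 - h))
108*p(D(2), 5) + b(U) = 108*5 - 3/(-3 + 15) = 540 - 3/12 = 540 - 3*1/12 = 540 - ¼ = 2159/4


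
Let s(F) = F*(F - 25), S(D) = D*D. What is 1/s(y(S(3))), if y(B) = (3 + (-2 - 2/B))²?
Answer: -6561/96824 ≈ -0.067762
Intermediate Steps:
S(D) = D²
y(B) = (1 - 2/B)²
s(F) = F*(-25 + F)
1/s(y(S(3))) = 1/(((-2 + 3²)²/(3²)²)*(-25 + (-2 + 3²)²/(3²)²)) = 1/(((-2 + 9)²/9²)*(-25 + (-2 + 9)²/9²)) = 1/(((1/81)*7²)*(-25 + (1/81)*7²)) = 1/(((1/81)*49)*(-25 + (1/81)*49)) = 1/(49*(-25 + 49/81)/81) = 1/((49/81)*(-1976/81)) = 1/(-96824/6561) = -6561/96824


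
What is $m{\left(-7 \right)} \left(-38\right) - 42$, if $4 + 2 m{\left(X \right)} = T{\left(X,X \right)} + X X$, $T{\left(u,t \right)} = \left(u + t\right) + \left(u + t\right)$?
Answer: $-365$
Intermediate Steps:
$T{\left(u,t \right)} = 2 t + 2 u$ ($T{\left(u,t \right)} = \left(t + u\right) + \left(t + u\right) = 2 t + 2 u$)
$m{\left(X \right)} = -2 + \frac{X^{2}}{2} + 2 X$ ($m{\left(X \right)} = -2 + \frac{\left(2 X + 2 X\right) + X X}{2} = -2 + \frac{4 X + X^{2}}{2} = -2 + \frac{X^{2} + 4 X}{2} = -2 + \left(\frac{X^{2}}{2} + 2 X\right) = -2 + \frac{X^{2}}{2} + 2 X$)
$m{\left(-7 \right)} \left(-38\right) - 42 = \left(-2 + \frac{\left(-7\right)^{2}}{2} + 2 \left(-7\right)\right) \left(-38\right) - 42 = \left(-2 + \frac{1}{2} \cdot 49 - 14\right) \left(-38\right) - 42 = \left(-2 + \frac{49}{2} - 14\right) \left(-38\right) - 42 = \frac{17}{2} \left(-38\right) - 42 = -323 - 42 = -365$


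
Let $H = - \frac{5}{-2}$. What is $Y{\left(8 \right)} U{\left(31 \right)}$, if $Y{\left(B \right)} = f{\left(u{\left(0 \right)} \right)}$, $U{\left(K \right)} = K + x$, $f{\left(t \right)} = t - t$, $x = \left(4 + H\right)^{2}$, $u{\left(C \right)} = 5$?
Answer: $0$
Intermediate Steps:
$H = \frac{5}{2}$ ($H = \left(-5\right) \left(- \frac{1}{2}\right) = \frac{5}{2} \approx 2.5$)
$x = \frac{169}{4}$ ($x = \left(4 + \frac{5}{2}\right)^{2} = \left(\frac{13}{2}\right)^{2} = \frac{169}{4} \approx 42.25$)
$f{\left(t \right)} = 0$
$U{\left(K \right)} = \frac{169}{4} + K$ ($U{\left(K \right)} = K + \frac{169}{4} = \frac{169}{4} + K$)
$Y{\left(B \right)} = 0$
$Y{\left(8 \right)} U{\left(31 \right)} = 0 \left(\frac{169}{4} + 31\right) = 0 \cdot \frac{293}{4} = 0$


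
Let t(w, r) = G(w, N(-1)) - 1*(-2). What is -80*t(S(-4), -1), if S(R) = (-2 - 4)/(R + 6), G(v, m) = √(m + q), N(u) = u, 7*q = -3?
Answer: -160 - 80*I*√70/7 ≈ -160.0 - 95.618*I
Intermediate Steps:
q = -3/7 (q = (⅐)*(-3) = -3/7 ≈ -0.42857)
G(v, m) = √(-3/7 + m) (G(v, m) = √(m - 3/7) = √(-3/7 + m))
S(R) = -6/(6 + R)
t(w, r) = 2 + I*√70/7 (t(w, r) = √(-21 + 49*(-1))/7 - 1*(-2) = √(-21 - 49)/7 + 2 = √(-70)/7 + 2 = (I*√70)/7 + 2 = I*√70/7 + 2 = 2 + I*√70/7)
-80*t(S(-4), -1) = -80*(2 + I*√70/7) = -160 - 80*I*√70/7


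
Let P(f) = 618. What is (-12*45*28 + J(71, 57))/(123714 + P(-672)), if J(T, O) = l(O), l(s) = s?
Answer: -5021/41444 ≈ -0.12115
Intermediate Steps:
J(T, O) = O
(-12*45*28 + J(71, 57))/(123714 + P(-672)) = (-12*45*28 + 57)/(123714 + 618) = (-540*28 + 57)/124332 = (-15120 + 57)*(1/124332) = -15063*1/124332 = -5021/41444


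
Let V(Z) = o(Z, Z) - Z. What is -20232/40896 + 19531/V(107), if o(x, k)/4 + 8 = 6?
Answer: -11125923/65320 ≈ -170.33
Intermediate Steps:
o(x, k) = -8 (o(x, k) = -32 + 4*6 = -32 + 24 = -8)
V(Z) = -8 - Z
-20232/40896 + 19531/V(107) = -20232/40896 + 19531/(-8 - 1*107) = -20232*1/40896 + 19531/(-8 - 107) = -281/568 + 19531/(-115) = -281/568 + 19531*(-1/115) = -281/568 - 19531/115 = -11125923/65320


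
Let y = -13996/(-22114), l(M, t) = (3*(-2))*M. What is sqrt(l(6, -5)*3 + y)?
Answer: I*sqrt(13126406006)/11057 ≈ 10.362*I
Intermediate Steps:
l(M, t) = -6*M
y = 6998/11057 (y = -13996*(-1/22114) = 6998/11057 ≈ 0.63290)
sqrt(l(6, -5)*3 + y) = sqrt(-6*6*3 + 6998/11057) = sqrt(-36*3 + 6998/11057) = sqrt(-108 + 6998/11057) = sqrt(-1187158/11057) = I*sqrt(13126406006)/11057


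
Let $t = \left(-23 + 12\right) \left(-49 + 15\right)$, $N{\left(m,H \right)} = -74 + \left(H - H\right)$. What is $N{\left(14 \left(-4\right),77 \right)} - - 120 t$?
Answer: $44806$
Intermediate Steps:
$N{\left(m,H \right)} = -74$ ($N{\left(m,H \right)} = -74 + 0 = -74$)
$t = 374$ ($t = \left(-11\right) \left(-34\right) = 374$)
$N{\left(14 \left(-4\right),77 \right)} - - 120 t = -74 - \left(-120\right) 374 = -74 - -44880 = -74 + 44880 = 44806$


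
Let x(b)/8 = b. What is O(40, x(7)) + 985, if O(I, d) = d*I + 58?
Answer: 3283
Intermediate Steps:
x(b) = 8*b
O(I, d) = 58 + I*d (O(I, d) = I*d + 58 = 58 + I*d)
O(40, x(7)) + 985 = (58 + 40*(8*7)) + 985 = (58 + 40*56) + 985 = (58 + 2240) + 985 = 2298 + 985 = 3283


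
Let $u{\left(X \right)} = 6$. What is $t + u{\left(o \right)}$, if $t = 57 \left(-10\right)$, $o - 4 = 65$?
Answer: $-564$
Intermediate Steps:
$o = 69$ ($o = 4 + 65 = 69$)
$t = -570$
$t + u{\left(o \right)} = -570 + 6 = -564$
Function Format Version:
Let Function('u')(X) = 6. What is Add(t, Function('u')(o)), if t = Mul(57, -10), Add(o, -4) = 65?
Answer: -564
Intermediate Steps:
o = 69 (o = Add(4, 65) = 69)
t = -570
Add(t, Function('u')(o)) = Add(-570, 6) = -564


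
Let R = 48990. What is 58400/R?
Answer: 5840/4899 ≈ 1.1921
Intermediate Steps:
58400/R = 58400/48990 = 58400*(1/48990) = 5840/4899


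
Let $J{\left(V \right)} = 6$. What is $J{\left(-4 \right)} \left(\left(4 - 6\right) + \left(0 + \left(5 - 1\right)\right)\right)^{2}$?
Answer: $24$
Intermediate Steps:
$J{\left(-4 \right)} \left(\left(4 - 6\right) + \left(0 + \left(5 - 1\right)\right)\right)^{2} = 6 \left(\left(4 - 6\right) + \left(0 + \left(5 - 1\right)\right)\right)^{2} = 6 \left(\left(4 - 6\right) + \left(0 + 4\right)\right)^{2} = 6 \left(-2 + 4\right)^{2} = 6 \cdot 2^{2} = 6 \cdot 4 = 24$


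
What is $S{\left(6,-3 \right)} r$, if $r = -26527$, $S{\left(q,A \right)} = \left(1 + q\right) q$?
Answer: $-1114134$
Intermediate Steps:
$S{\left(q,A \right)} = q \left(1 + q\right)$
$S{\left(6,-3 \right)} r = 6 \left(1 + 6\right) \left(-26527\right) = 6 \cdot 7 \left(-26527\right) = 42 \left(-26527\right) = -1114134$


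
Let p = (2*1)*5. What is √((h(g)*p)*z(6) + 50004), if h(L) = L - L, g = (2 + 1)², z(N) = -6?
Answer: 6*√1389 ≈ 223.62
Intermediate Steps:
g = 9 (g = 3² = 9)
p = 10 (p = 2*5 = 10)
h(L) = 0
√((h(g)*p)*z(6) + 50004) = √((0*10)*(-6) + 50004) = √(0*(-6) + 50004) = √(0 + 50004) = √50004 = 6*√1389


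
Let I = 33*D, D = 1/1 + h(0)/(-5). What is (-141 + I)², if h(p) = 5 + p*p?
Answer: 19881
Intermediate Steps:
h(p) = 5 + p²
D = 0 (D = 1/1 + (5 + 0²)/(-5) = 1*1 + (5 + 0)*(-⅕) = 1 + 5*(-⅕) = 1 - 1 = 0)
I = 0 (I = 33*0 = 0)
(-141 + I)² = (-141 + 0)² = (-141)² = 19881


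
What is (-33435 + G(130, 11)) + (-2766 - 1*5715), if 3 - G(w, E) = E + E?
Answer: -41935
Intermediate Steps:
G(w, E) = 3 - 2*E (G(w, E) = 3 - (E + E) = 3 - 2*E)
(-33435 + G(130, 11)) + (-2766 - 1*5715) = (-33435 + (3 - 2*11)) + (-2766 - 1*5715) = (-33435 + (3 - 22)) + (-2766 - 5715) = (-33435 - 19) - 8481 = -33454 - 8481 = -41935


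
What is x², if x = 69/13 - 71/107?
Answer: 41731600/1934881 ≈ 21.568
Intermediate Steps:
x = 6460/1391 (x = 69*(1/13) - 71*1/107 = 69/13 - 71/107 = 6460/1391 ≈ 4.6441)
x² = (6460/1391)² = 41731600/1934881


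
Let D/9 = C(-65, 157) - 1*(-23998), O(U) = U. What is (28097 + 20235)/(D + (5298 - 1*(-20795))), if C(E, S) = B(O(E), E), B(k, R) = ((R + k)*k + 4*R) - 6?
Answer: 48332/315731 ≈ 0.15308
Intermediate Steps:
B(k, R) = -6 + 4*R + k*(R + k) (B(k, R) = (k*(R + k) + 4*R) - 6 = (4*R + k*(R + k)) - 6 = -6 + 4*R + k*(R + k))
C(E, S) = -6 + 2*E² + 4*E (C(E, S) = -6 + E² + 4*E + E*E = -6 + E² + 4*E + E² = -6 + 2*E² + 4*E)
D = 289638 (D = 9*((-6 + 2*(-65)² + 4*(-65)) - 1*(-23998)) = 9*((-6 + 2*4225 - 260) + 23998) = 9*((-6 + 8450 - 260) + 23998) = 9*(8184 + 23998) = 9*32182 = 289638)
(28097 + 20235)/(D + (5298 - 1*(-20795))) = (28097 + 20235)/(289638 + (5298 - 1*(-20795))) = 48332/(289638 + (5298 + 20795)) = 48332/(289638 + 26093) = 48332/315731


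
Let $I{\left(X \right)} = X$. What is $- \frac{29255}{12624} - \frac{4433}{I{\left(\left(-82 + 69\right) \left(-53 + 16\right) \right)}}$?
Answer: $- \frac{5387219}{467088} \approx -11.534$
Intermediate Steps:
$- \frac{29255}{12624} - \frac{4433}{I{\left(\left(-82 + 69\right) \left(-53 + 16\right) \right)}} = - \frac{29255}{12624} - \frac{4433}{\left(-82 + 69\right) \left(-53 + 16\right)} = \left(-29255\right) \frac{1}{12624} - \frac{4433}{\left(-13\right) \left(-37\right)} = - \frac{29255}{12624} - \frac{4433}{481} = - \frac{29255}{12624} - \frac{341}{37} = - \frac{5387219}{467088}$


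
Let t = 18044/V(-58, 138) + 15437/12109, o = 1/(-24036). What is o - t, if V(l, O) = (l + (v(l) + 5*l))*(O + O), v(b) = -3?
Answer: -196760671385/180743244804 ≈ -1.0886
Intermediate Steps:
V(l, O) = 2*O*(-3 + 6*l) (V(l, O) = (l + (-3 + 5*l))*(O + O) = (-3 + 6*l)*(2*O) = 2*O*(-3 + 6*l))
o = -1/24036 ≈ -4.1604e-5
t = 24557308/22559067 (t = 18044/((6*138*(-1 + 2*(-58)))) + 15437/12109 = 18044/((6*138*(-1 - 116))) + 15437*(1/12109) = 18044/((6*138*(-117))) + 15437/12109 = 18044/(-96876) + 15437/12109 = 18044*(-1/96876) + 15437/12109 = -347/1863 + 15437/12109 = 24557308/22559067 ≈ 1.0886)
o - t = -1/24036 - 1*24557308/22559067 = -1/24036 - 24557308/22559067 = -196760671385/180743244804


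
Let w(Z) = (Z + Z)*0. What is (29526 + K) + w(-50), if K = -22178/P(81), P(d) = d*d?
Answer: 193697908/6561 ≈ 29523.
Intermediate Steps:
w(Z) = 0 (w(Z) = (2*Z)*0 = 0)
P(d) = d²
K = -22178/6561 (K = -22178/(81²) = -22178/6561 ≈ -3.3803)
(29526 + K) + w(-50) = (29526 - 22178/6561) + 0 = 193697908/6561 + 0 = 193697908/6561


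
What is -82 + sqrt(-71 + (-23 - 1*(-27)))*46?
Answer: -82 + 46*I*sqrt(67) ≈ -82.0 + 376.53*I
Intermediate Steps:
-82 + sqrt(-71 + (-23 - 1*(-27)))*46 = -82 + sqrt(-71 + (-23 + 27))*46 = -82 + sqrt(-71 + 4)*46 = -82 + sqrt(-67)*46 = -82 + (I*sqrt(67))*46 = -82 + 46*I*sqrt(67)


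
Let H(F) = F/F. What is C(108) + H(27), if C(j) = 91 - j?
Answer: -16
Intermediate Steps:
H(F) = 1
C(108) + H(27) = (91 - 1*108) + 1 = (91 - 108) + 1 = -17 + 1 = -16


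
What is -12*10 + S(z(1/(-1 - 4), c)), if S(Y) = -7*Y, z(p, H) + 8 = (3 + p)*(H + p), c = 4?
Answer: -3462/25 ≈ -138.48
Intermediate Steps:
z(p, H) = -8 + (3 + p)*(H + p)
-12*10 + S(z(1/(-1 - 4), c)) = -12*10 - 7*(-8 + (1/(-1 - 4))² + 3*4 + 3/(-1 - 4) + 4/(-1 - 4)) = -120 - 7*(-8 + (1/(-5))² + 12 + 3/(-5) + 4/(-5)) = -120 - 7*(-8 + (-⅕)² + 12 + 3*(-⅕) + 4*(-⅕)) = -120 - 7*(-8 + 1/25 + 12 - ⅗ - ⅘) = -120 - 7*66/25 = -120 - 462/25 = -3462/25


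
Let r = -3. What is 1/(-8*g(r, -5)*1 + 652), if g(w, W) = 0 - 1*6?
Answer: 1/700 ≈ 0.0014286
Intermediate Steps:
g(w, W) = -6 (g(w, W) = 0 - 6 = -6)
1/(-8*g(r, -5)*1 + 652) = 1/(-8*(-6)*1 + 652) = 1/(48*1 + 652) = 1/(48 + 652) = 1/700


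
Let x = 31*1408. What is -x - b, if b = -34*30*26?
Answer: -17128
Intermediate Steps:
b = -26520 (b = -1020*26 = -26520)
x = 43648
-x - b = -1*43648 - 1*(-26520) = -43648 + 26520 = -17128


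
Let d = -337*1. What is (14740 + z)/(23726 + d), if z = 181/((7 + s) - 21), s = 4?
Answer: 147219/233890 ≈ 0.62944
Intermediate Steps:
d = -337
z = -181/10 (z = 181/((7 + 4) - 21) = 181/(11 - 21) = 181/(-10) = -1/10*181 = -181/10 ≈ -18.100)
(14740 + z)/(23726 + d) = (14740 - 181/10)/(23726 - 337) = (147219/10)/23389 = (147219/10)*(1/23389) = 147219/233890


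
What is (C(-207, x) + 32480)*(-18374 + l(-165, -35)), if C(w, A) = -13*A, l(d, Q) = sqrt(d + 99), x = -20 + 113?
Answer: -574573354 + 31271*I*sqrt(66) ≈ -5.7457e+8 + 2.5405e+5*I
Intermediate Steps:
x = 93
l(d, Q) = sqrt(99 + d)
(C(-207, x) + 32480)*(-18374 + l(-165, -35)) = (-13*93 + 32480)*(-18374 + sqrt(99 - 165)) = (-1209 + 32480)*(-18374 + sqrt(-66)) = 31271*(-18374 + I*sqrt(66)) = -574573354 + 31271*I*sqrt(66)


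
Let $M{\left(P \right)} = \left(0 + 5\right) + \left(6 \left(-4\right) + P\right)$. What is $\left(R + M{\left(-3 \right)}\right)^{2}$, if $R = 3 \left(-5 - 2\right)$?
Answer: $1849$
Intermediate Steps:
$R = -21$ ($R = 3 \left(-7\right) = -21$)
$M{\left(P \right)} = -19 + P$ ($M{\left(P \right)} = 5 + \left(-24 + P\right) = -19 + P$)
$\left(R + M{\left(-3 \right)}\right)^{2} = \left(-21 - 22\right)^{2} = \left(-43\right)^{2} = 1849$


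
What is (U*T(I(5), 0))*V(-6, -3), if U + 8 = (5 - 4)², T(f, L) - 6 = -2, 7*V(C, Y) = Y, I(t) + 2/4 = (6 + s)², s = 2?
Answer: 12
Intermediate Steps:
I(t) = 127/2 (I(t) = -½ + (6 + 2)² = -½ + 8² = -½ + 64 = 127/2)
V(C, Y) = Y/7
T(f, L) = 4 (T(f, L) = 6 - 2 = 4)
U = -7 (U = -8 + (5 - 4)² = -8 + 1² = -8 + 1 = -7)
(U*T(I(5), 0))*V(-6, -3) = (-7*4)*((⅐)*(-3)) = -28*(-3/7) = 12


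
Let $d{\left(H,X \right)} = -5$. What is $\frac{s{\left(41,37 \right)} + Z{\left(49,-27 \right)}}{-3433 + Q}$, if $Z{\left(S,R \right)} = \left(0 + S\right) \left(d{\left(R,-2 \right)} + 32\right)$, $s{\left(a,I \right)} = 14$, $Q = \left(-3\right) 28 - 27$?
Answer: $- \frac{1337}{3544} \approx -0.37726$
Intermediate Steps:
$Q = -111$ ($Q = -84 - 27 = -111$)
$Z{\left(S,R \right)} = 27 S$ ($Z{\left(S,R \right)} = \left(0 + S\right) \left(-5 + 32\right) = S 27 = 27 S$)
$\frac{s{\left(41,37 \right)} + Z{\left(49,-27 \right)}}{-3433 + Q} = \frac{14 + 27 \cdot 49}{-3433 - 111} = \frac{14 + 1323}{-3544} = 1337 \left(- \frac{1}{3544}\right) = - \frac{1337}{3544}$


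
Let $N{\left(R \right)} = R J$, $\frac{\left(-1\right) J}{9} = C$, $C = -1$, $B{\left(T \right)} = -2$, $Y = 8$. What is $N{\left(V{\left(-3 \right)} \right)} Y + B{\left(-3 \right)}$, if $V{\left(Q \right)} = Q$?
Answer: $-218$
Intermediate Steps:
$J = 9$ ($J = \left(-9\right) \left(-1\right) = 9$)
$N{\left(R \right)} = 9 R$ ($N{\left(R \right)} = R 9 = 9 R$)
$N{\left(V{\left(-3 \right)} \right)} Y + B{\left(-3 \right)} = 9 \left(-3\right) 8 - 2 = \left(-27\right) 8 - 2 = -216 - 2 = -218$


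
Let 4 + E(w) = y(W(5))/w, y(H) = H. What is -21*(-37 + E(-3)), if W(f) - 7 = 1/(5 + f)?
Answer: 9107/10 ≈ 910.70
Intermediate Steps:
W(f) = 7 + 1/(5 + f)
E(w) = -4 + 71/(10*w) (E(w) = -4 + ((36 + 7*5)/(5 + 5))/w = -4 + ((36 + 35)/10)/w = -4 + ((1/10)*71)/w = -4 + 71/(10*w))
-21*(-37 + E(-3)) = -21*(-37 + (-4 + (71/10)/(-3))) = -21*(-37 + (-4 + (71/10)*(-1/3))) = -21*(-37 + (-4 - 71/30)) = -21*(-37 - 191/30) = -21*(-1301/30) = 9107/10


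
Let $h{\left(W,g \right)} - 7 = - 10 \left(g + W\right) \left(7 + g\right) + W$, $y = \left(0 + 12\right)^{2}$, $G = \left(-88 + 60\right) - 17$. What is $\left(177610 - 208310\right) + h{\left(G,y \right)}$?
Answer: $-180228$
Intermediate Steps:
$G = -45$ ($G = -28 - 17 = -45$)
$y = 144$ ($y = 12^{2} = 144$)
$h{\left(W,g \right)} = 7 + W - 10 \left(7 + g\right) \left(W + g\right)$ ($h{\left(W,g \right)} = 7 + \left(- 10 \left(g + W\right) \left(7 + g\right) + W\right) = 7 + \left(- 10 \left(W + g\right) \left(7 + g\right) + W\right) = 7 + \left(- 10 \left(7 + g\right) \left(W + g\right) + W\right) = 7 + \left(W - 10 \left(7 + g\right) \left(W + g\right)\right) = 7 + W - 10 \left(7 + g\right) \left(W + g\right)$)
$\left(177610 - 208310\right) + h{\left(G,y \right)} = \left(177610 - 208310\right) - \left(6968 - 64800 + 207360\right) = -30700 + \left(7 - 10080 + 3105 - 207360 + 64800\right) = -30700 - 149528 = -180228$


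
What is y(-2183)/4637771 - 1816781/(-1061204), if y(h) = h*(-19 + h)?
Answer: 13526985782215/4921621136284 ≈ 2.7485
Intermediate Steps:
y(-2183)/4637771 - 1816781/(-1061204) = -2183*(-19 - 2183)/4637771 - 1816781/(-1061204) = -2183*(-2202)*(1/4637771) - 1816781*(-1/1061204) = 4806966*(1/4637771) + 1816781/1061204 = 4806966/4637771 + 1816781/1061204 = 13526985782215/4921621136284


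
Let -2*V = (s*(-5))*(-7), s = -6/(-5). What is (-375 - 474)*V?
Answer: 17829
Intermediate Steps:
s = 6/5 (s = -6*(-1/5) = 6/5 ≈ 1.2000)
V = -21 (V = -(6/5)*(-5)*(-7)/2 = -(-3)*(-7) = -1/2*42 = -21)
(-375 - 474)*V = (-375 - 474)*(-21) = -849*(-21) = 17829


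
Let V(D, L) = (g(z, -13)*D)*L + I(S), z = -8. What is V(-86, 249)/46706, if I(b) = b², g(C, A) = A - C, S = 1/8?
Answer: 6852481/2989184 ≈ 2.2924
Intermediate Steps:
S = ⅛ ≈ 0.12500
V(D, L) = 1/64 - 5*D*L (V(D, L) = ((-13 - 1*(-8))*D)*L + (⅛)² = ((-13 + 8)*D)*L + 1/64 = (-5*D)*L + 1/64 = -5*D*L + 1/64 = 1/64 - 5*D*L)
V(-86, 249)/46706 = (1/64 - 5*(-86)*249)/46706 = (1/64 + 107070)*(1/46706) = (6852481/64)*(1/46706) = 6852481/2989184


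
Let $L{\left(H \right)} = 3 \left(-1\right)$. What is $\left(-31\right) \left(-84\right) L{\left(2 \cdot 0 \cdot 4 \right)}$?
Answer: $-7812$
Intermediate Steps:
$L{\left(H \right)} = -3$
$\left(-31\right) \left(-84\right) L{\left(2 \cdot 0 \cdot 4 \right)} = \left(-31\right) \left(-84\right) \left(-3\right) = 2604 \left(-3\right) = -7812$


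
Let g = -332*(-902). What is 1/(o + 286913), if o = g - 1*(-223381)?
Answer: 1/809758 ≈ 1.2349e-6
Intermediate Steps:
g = 299464
o = 522845 (o = 299464 - 1*(-223381) = 299464 + 223381 = 522845)
1/(o + 286913) = 1/(522845 + 286913) = 1/809758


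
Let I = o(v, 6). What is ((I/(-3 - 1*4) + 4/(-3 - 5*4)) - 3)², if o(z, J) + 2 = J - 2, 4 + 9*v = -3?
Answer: 310249/25921 ≈ 11.969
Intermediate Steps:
v = -7/9 (v = -4/9 + (⅑)*(-3) = -4/9 - ⅓ = -7/9 ≈ -0.77778)
o(z, J) = -4 + J (o(z, J) = -2 + (J - 2) = -2 + (-2 + J) = -4 + J)
I = 2 (I = -4 + 6 = 2)
((I/(-3 - 1*4) + 4/(-3 - 5*4)) - 3)² = ((2/(-3 - 1*4) + 4/(-3 - 5*4)) - 3)² = ((2/(-3 - 4) + 4/(-3 - 20)) - 3)² = ((2/(-7) + 4/(-23)) - 3)² = ((2*(-⅐) + 4*(-1/23)) - 3)² = ((-2/7 - 4/23) - 3)² = (-74/161 - 3)² = (-557/161)² = 310249/25921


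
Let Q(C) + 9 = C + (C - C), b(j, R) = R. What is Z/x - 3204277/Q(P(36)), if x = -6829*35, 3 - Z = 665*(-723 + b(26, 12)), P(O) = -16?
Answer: 153171689341/1195075 ≈ 1.2817e+5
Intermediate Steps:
Q(C) = -9 + C (Q(C) = -9 + (C + (C - C)) = -9 + (C + 0) = -9 + C)
Z = 472818 (Z = 3 - 665*(-723 + 12) = 3 - 665*(-711) = 3 - 1*(-472815) = 3 + 472815 = 472818)
x = -239015 (x = -1*239015 = -239015)
Z/x - 3204277/Q(P(36)) = 472818/(-239015) - 3204277/(-9 - 16) = 472818*(-1/239015) - 3204277/(-25) = -472818/239015 - 3204277*(-1/25) = -472818/239015 + 3204277/25 = 153171689341/1195075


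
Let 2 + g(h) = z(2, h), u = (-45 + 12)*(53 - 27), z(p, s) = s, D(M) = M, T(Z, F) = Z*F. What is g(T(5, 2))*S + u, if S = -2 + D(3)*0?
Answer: -874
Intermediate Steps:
T(Z, F) = F*Z
u = -858 (u = -33*26 = -858)
g(h) = -2 + h
S = -2 (S = -2 + 3*0 = -2 + 0 = -2)
g(T(5, 2))*S + u = (-2 + 2*5)*(-2) - 858 = (-2 + 10)*(-2) - 858 = 8*(-2) - 858 = -16 - 858 = -874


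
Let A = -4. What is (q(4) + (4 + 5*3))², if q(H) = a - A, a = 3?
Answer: 676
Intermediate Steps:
q(H) = 7 (q(H) = 3 - 1*(-4) = 3 + 4 = 7)
(q(4) + (4 + 5*3))² = (7 + (4 + 5*3))² = (7 + (4 + 15))² = (7 + 19)² = 26² = 676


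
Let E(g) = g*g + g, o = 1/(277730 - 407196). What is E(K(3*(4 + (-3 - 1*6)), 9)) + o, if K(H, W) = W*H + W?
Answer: 2039089499/129466 ≈ 15750.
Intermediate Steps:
o = -1/129466 (o = 1/(-129466) = -1/129466 ≈ -7.7240e-6)
K(H, W) = W + H*W (K(H, W) = H*W + W = W + H*W)
E(g) = g + g**2 (E(g) = g**2 + g = g + g**2)
E(K(3*(4 + (-3 - 1*6)), 9)) + o = (9*(1 + 3*(4 + (-3 - 1*6))))*(1 + 9*(1 + 3*(4 + (-3 - 1*6)))) - 1/129466 = (9*(1 + 3*(4 + (-3 - 6))))*(1 + 9*(1 + 3*(4 + (-3 - 6)))) - 1/129466 = (9*(1 + 3*(4 - 9)))*(1 + 9*(1 + 3*(4 - 9))) - 1/129466 = (9*(1 + 3*(-5)))*(1 + 9*(1 + 3*(-5))) - 1/129466 = (9*(1 - 15))*(1 + 9*(1 - 15)) - 1/129466 = (9*(-14))*(1 + 9*(-14)) - 1/129466 = -126*(1 - 126) - 1/129466 = -126*(-125) - 1/129466 = 15750 - 1/129466 = 2039089499/129466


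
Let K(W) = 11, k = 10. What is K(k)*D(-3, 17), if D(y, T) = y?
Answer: -33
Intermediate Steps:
K(k)*D(-3, 17) = 11*(-3) = -33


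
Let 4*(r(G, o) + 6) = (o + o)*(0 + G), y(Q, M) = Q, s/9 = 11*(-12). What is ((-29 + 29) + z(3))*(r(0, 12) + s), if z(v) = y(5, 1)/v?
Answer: -1990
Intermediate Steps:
s = -1188 (s = 9*(11*(-12)) = 9*(-132) = -1188)
z(v) = 5/v
r(G, o) = -6 + G*o/2 (r(G, o) = -6 + ((o + o)*(0 + G))/4 = -6 + ((2*o)*G)/4 = -6 + (2*G*o)/4 = -6 + G*o/2)
((-29 + 29) + z(3))*(r(0, 12) + s) = ((-29 + 29) + 5/3)*((-6 + (½)*0*12) - 1188) = (0 + 5*(⅓))*((-6 + 0) - 1188) = (0 + 5/3)*(-6 - 1188) = (5/3)*(-1194) = -1990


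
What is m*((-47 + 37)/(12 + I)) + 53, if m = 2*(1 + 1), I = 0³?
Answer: 149/3 ≈ 49.667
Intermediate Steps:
I = 0
m = 4 (m = 2*2 = 4)
m*((-47 + 37)/(12 + I)) + 53 = 4*((-47 + 37)/(12 + 0)) + 53 = 4*(-10/12) + 53 = 4*(-10*1/12) + 53 = 4*(-⅚) + 53 = -10/3 + 53 = 149/3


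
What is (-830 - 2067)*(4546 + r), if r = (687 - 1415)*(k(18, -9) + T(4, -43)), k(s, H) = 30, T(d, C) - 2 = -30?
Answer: -8951730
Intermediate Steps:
T(d, C) = -28 (T(d, C) = 2 - 30 = -28)
r = -1456 (r = (687 - 1415)*(30 - 28) = -728*2 = -1456)
(-830 - 2067)*(4546 + r) = (-830 - 2067)*(4546 - 1456) = -2897*3090 = -8951730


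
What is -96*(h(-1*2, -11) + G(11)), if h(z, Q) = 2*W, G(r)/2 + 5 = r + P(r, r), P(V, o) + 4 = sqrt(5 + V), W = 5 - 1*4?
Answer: -1344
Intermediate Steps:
W = 1 (W = 5 - 4 = 1)
P(V, o) = -4 + sqrt(5 + V)
G(r) = -18 + 2*r + 2*sqrt(5 + r) (G(r) = -10 + 2*(r + (-4 + sqrt(5 + r))) = -10 + 2*(-4 + r + sqrt(5 + r)) = -10 + (-8 + 2*r + 2*sqrt(5 + r)) = -18 + 2*r + 2*sqrt(5 + r))
h(z, Q) = 2 (h(z, Q) = 2*1 = 2)
-96*(h(-1*2, -11) + G(11)) = -96*(2 + (-18 + 2*11 + 2*sqrt(5 + 11))) = -96*(2 + (-18 + 22 + 2*sqrt(16))) = -96*(2 + (-18 + 22 + 2*4)) = -96*(2 + (-18 + 22 + 8)) = -96*(2 + 12) = -96*14 = -1344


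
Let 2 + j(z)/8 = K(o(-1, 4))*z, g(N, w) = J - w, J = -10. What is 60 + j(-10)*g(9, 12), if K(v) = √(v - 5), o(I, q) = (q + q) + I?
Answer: 412 + 1760*√2 ≈ 2901.0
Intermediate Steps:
g(N, w) = -10 - w
o(I, q) = I + 2*q (o(I, q) = 2*q + I = I + 2*q)
K(v) = √(-5 + v)
j(z) = -16 + 8*z*√2 (j(z) = -16 + 8*(√(-5 + (-1 + 2*4))*z) = -16 + 8*(√(-5 + (-1 + 8))*z) = -16 + 8*(√(-5 + 7)*z) = -16 + 8*(√2*z) = -16 + 8*(z*√2) = -16 + 8*z*√2)
60 + j(-10)*g(9, 12) = 60 + (-16 + 8*(-10)*√2)*(-10 - 1*12) = 60 + (-16 - 80*√2)*(-10 - 12) = 60 + (-16 - 80*√2)*(-22) = 60 + (352 + 1760*√2) = 412 + 1760*√2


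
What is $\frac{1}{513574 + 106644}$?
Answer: $\frac{1}{620218} \approx 1.6123 \cdot 10^{-6}$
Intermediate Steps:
$\frac{1}{513574 + 106644} = \frac{1}{620218}$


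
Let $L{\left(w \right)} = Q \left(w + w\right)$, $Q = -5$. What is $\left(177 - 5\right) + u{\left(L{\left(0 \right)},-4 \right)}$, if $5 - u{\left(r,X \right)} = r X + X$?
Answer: $181$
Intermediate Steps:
$L{\left(w \right)} = - 10 w$ ($L{\left(w \right)} = - 5 \left(w + w\right) = - 5 \cdot 2 w = - 10 w$)
$u{\left(r,X \right)} = 5 - X - X r$ ($u{\left(r,X \right)} = 5 - \left(r X + X\right) = 5 - \left(X r + X\right) = 5 - \left(X + X r\right) = 5 - X - X r$)
$\left(177 - 5\right) + u{\left(L{\left(0 \right)},-4 \right)} = \left(177 - 5\right) - \left(-9 - \left(-40\right) 0\right) = 172 + \left(5 + 4 - \left(-4\right) 0\right) = 172 + \left(5 + 4 + 0\right) = 172 + 9 = 181$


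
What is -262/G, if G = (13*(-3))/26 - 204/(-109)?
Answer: -57116/81 ≈ -705.14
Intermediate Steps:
G = 81/218 (G = -39*1/26 - 204*(-1/109) = -3/2 + 204/109 = 81/218 ≈ 0.37156)
-262/G = -262/81/218 = -262*218/81 = -57116/81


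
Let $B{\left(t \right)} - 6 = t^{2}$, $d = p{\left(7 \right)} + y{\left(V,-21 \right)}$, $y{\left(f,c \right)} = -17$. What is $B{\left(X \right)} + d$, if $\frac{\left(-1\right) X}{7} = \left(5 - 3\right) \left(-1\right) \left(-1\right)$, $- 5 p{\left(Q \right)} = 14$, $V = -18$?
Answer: $\frac{911}{5} \approx 182.2$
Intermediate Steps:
$p{\left(Q \right)} = - \frac{14}{5}$ ($p{\left(Q \right)} = \left(- \frac{1}{5}\right) 14 = - \frac{14}{5}$)
$X = -14$ ($X = - 7 \left(5 - 3\right) \left(-1\right) \left(-1\right) = - 7 \cdot 2 \left(-1\right) \left(-1\right) = - 7 \left(\left(-2\right) \left(-1\right)\right) = \left(-7\right) 2 = -14$)
$d = - \frac{99}{5}$ ($d = - \frac{14}{5} - 17 = - \frac{99}{5} \approx -19.8$)
$B{\left(t \right)} = 6 + t^{2}$
$B{\left(X \right)} + d = \left(6 + \left(-14\right)^{2}\right) - \frac{99}{5} = \left(6 + 196\right) - \frac{99}{5} = 202 - \frac{99}{5} = \frac{911}{5}$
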